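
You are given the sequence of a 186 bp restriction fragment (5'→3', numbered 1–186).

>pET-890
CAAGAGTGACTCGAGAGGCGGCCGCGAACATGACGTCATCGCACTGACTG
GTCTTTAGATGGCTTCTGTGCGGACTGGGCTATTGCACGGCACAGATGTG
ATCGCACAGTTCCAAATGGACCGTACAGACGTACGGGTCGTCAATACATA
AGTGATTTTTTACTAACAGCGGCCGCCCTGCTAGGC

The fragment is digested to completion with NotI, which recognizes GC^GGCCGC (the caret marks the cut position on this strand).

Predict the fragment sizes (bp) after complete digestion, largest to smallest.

NotI sites (GCGGCCGC) start at positions 18, 169.
NotI cuts after base 2 of each site, so after positions 19, 170.
Linear molecule, 2 cuts → 3 fragments:
  1–19 → 19 bp
  20–170 → 151 bp
  171–186 → 16 bp
Sorted largest to smallest: 151, 19, 16 bp.

151, 19, 16 bp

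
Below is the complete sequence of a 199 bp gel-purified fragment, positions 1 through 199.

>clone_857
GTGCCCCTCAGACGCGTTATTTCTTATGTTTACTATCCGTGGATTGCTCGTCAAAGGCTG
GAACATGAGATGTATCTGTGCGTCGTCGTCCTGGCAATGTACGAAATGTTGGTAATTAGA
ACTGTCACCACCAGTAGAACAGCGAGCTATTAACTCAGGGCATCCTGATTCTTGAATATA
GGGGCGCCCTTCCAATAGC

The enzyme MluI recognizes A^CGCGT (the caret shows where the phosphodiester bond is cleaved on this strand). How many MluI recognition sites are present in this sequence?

1

ACGCGT occurs starting at position 12.
MluI cuts at 1 site.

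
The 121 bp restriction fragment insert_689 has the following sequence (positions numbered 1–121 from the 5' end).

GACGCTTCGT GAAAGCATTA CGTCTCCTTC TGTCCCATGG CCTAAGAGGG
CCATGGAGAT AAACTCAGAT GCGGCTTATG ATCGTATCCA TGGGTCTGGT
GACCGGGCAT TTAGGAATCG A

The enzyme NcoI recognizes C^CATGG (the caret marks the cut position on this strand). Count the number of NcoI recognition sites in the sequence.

CCATGG occurs starting at positions 35, 51, 88.
NcoI cuts at 3 sites.

3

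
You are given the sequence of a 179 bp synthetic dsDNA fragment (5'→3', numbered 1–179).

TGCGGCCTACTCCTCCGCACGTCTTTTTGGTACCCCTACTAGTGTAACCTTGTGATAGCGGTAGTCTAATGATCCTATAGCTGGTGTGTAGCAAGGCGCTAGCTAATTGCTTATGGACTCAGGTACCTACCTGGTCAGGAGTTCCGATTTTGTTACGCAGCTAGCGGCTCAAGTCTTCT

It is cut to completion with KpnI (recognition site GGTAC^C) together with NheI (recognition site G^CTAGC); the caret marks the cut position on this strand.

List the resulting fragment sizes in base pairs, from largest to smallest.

KpnI sites (GGTACC) start at positions 29, 122.
KpnI cuts after base 5 of each site (before the last base), so after positions 33, 126.
NheI sites (GCTAGC) start at positions 98, 160.
NheI cuts after the first base of each site, so after positions 98, 160.
Combined cut positions: 33, 98, 126, 160.
Linear molecule, 4 cuts → 5 fragments:
  1–33 → 33 bp
  34–98 → 65 bp
  99–126 → 28 bp
  127–160 → 34 bp
  161–179 → 19 bp
Sorted largest to smallest: 65, 34, 33, 28, 19 bp.

65, 34, 33, 28, 19 bp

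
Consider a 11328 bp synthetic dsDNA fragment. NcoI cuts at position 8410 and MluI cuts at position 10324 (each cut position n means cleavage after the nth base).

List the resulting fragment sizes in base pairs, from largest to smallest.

Combined cut positions (sorted): 8410, 10324.
Linear molecule, 2 cuts → 3 fragments:
  8410 − 0 = 8410 bp
  10324 − 8410 = 1914 bp
  11328 − 10324 = 1004 bp
Sorted largest to smallest: 8410, 1914, 1004 bp.

8410, 1914, 1004 bp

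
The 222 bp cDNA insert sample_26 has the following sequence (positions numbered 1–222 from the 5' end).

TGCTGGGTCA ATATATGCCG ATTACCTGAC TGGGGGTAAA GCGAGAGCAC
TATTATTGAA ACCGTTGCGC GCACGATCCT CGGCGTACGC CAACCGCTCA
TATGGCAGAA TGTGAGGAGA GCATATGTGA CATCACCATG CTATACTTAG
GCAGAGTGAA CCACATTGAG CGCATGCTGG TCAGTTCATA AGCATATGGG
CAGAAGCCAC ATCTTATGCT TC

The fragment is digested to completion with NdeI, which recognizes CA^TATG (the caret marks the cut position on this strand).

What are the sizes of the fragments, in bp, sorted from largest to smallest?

NdeI sites (CATATG) start at positions 99, 122, 193.
NdeI cuts after base 2 of each site, so after positions 100, 123, 194.
Linear molecule, 3 cuts → 4 fragments:
  1–100 → 100 bp
  101–123 → 23 bp
  124–194 → 71 bp
  195–222 → 28 bp
Sorted largest to smallest: 100, 71, 28, 23 bp.

100, 71, 28, 23 bp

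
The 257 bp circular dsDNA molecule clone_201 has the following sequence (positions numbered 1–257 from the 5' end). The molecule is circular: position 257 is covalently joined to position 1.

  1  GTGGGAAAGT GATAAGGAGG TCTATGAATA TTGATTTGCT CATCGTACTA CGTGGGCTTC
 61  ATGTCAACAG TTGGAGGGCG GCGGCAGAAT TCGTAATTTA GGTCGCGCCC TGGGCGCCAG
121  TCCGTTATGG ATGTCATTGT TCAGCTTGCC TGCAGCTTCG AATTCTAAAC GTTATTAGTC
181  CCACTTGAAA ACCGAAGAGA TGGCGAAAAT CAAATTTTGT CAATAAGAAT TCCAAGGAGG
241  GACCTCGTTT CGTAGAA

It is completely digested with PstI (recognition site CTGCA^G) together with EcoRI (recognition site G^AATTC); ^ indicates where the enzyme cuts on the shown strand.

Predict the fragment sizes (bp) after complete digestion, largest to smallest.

The PstI site (CTGCAG) starts at position 150.
PstI cuts after base 5 of each site (before the last base), so after position 154.
EcoRI sites (GAATTC) start at positions 87, 160, 227.
EcoRI cuts after the first base of each site, so after positions 87, 160, 227.
Combined cut positions: 87, 154, 160, 227.
Circular molecule, 4 cuts → 4 fragments:
  88–154 → 67 bp
  155–160 → 6 bp
  161–227 → 67 bp
  228–257 then 1–87 → 30 + 87 = 117 bp
Sorted largest to smallest: 117, 67, 67, 6 bp.

117, 67, 67, 6 bp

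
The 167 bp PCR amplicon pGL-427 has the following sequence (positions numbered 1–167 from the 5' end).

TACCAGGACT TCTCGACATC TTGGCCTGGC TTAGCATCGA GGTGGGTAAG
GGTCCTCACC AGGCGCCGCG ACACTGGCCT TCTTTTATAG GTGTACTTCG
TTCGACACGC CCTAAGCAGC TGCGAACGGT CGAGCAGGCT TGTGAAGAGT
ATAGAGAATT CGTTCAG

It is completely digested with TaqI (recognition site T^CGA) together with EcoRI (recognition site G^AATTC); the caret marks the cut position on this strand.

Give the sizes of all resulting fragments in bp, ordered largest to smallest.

65, 28, 26, 24, 13, 11 bp

TaqI sites (TCGA) start at positions 13, 37, 102, 130.
TaqI cuts after the first base of each site, so after positions 13, 37, 102, 130.
The EcoRI site (GAATTC) starts at position 156.
EcoRI cuts after the first base of each site, so after position 156.
Combined cut positions: 13, 37, 102, 130, 156.
Linear molecule, 5 cuts → 6 fragments:
  1–13 → 13 bp
  14–37 → 24 bp
  38–102 → 65 bp
  103–130 → 28 bp
  131–156 → 26 bp
  157–167 → 11 bp
Sorted largest to smallest: 65, 28, 26, 24, 13, 11 bp.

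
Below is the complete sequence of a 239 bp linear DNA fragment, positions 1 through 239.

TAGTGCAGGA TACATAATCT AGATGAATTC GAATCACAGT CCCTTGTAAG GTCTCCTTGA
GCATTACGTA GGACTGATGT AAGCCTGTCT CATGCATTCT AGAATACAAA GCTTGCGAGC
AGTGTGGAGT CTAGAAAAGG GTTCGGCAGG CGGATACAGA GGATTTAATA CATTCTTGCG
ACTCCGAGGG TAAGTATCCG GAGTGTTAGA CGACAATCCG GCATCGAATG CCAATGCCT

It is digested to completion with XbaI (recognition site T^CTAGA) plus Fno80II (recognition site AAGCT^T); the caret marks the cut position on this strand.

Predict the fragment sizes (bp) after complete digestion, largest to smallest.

109, 80, 18, 17, 15 bp

XbaI sites (TCTAGA) start at positions 18, 98, 130.
XbaI cuts after the first base of each site, so after positions 18, 98, 130.
The Fno80II site (AAGCTT) starts at position 109.
Fno80II cuts after base 5 of each site (before the last base), so after position 113.
Combined cut positions: 18, 98, 113, 130.
Linear molecule, 4 cuts → 5 fragments:
  1–18 → 18 bp
  19–98 → 80 bp
  99–113 → 15 bp
  114–130 → 17 bp
  131–239 → 109 bp
Sorted largest to smallest: 109, 80, 18, 17, 15 bp.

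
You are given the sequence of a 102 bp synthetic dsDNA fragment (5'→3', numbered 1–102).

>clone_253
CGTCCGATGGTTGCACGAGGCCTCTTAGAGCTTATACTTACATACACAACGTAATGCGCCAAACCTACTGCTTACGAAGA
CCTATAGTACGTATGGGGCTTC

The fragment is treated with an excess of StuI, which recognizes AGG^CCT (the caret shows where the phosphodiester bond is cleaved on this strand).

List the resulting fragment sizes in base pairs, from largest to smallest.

The StuI site (AGGCCT) starts at position 18.
StuI cuts after base 3 of each site, so after position 20.
Linear molecule, 1 cut → 2 fragments:
  1–20 → 20 bp
  21–102 → 82 bp
Sorted largest to smallest: 82, 20 bp.

82, 20 bp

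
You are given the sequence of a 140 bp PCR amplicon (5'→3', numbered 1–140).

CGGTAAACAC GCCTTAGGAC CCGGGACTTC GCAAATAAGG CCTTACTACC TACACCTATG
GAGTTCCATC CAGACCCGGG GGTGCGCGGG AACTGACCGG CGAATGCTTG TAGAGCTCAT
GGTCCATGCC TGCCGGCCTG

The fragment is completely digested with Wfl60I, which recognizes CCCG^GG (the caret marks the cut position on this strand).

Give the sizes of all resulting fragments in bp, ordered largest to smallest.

62, 55, 23 bp

Wfl60I sites (CCCGGG) start at positions 20, 75.
Wfl60I cuts after base 4 of each site, so after positions 23, 78.
Linear molecule, 2 cuts → 3 fragments:
  1–23 → 23 bp
  24–78 → 55 bp
  79–140 → 62 bp
Sorted largest to smallest: 62, 55, 23 bp.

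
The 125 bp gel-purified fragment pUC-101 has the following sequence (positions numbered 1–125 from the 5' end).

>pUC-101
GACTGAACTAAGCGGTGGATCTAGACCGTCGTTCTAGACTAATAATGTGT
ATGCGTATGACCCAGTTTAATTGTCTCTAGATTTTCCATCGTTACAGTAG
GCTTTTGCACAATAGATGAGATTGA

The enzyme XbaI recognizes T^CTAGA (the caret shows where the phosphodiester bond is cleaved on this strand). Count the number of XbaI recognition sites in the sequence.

TCTAGA occurs starting at positions 20, 33, 76.
XbaI cuts at 3 sites.

3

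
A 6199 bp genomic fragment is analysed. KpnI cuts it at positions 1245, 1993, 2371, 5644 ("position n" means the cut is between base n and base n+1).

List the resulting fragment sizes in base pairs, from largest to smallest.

3273, 1245, 748, 555, 378 bp

Linear molecule, 4 cuts → 5 fragments:
  1245 − 0 = 1245 bp
  1993 − 1245 = 748 bp
  2371 − 1993 = 378 bp
  5644 − 2371 = 3273 bp
  6199 − 5644 = 555 bp
Sorted largest to smallest: 3273, 1245, 748, 555, 378 bp.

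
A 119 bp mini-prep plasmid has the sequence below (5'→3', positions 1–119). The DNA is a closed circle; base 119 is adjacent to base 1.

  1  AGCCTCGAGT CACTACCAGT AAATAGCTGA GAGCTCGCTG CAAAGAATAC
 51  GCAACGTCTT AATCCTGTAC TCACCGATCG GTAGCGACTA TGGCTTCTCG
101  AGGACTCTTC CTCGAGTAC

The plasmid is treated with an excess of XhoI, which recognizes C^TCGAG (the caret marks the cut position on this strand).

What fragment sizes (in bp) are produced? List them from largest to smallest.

XhoI sites (CTCGAG) start at positions 4, 97, 111.
XhoI cuts after the first base of each site, so after positions 4, 97, 111.
Circular molecule, 3 cuts → 3 fragments:
  5–97 → 93 bp
  98–111 → 14 bp
  112–119 then 1–4 → 8 + 4 = 12 bp
Sorted largest to smallest: 93, 14, 12 bp.

93, 14, 12 bp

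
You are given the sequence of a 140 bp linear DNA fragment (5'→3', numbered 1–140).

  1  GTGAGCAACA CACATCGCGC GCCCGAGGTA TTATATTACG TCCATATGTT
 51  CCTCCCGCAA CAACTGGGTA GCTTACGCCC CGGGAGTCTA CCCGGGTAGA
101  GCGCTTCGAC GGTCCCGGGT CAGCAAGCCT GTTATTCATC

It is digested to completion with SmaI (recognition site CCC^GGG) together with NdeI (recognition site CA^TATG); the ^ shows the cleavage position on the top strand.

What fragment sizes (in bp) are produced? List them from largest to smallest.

SmaI sites (CCCGGG) start at positions 79, 91, 114.
SmaI cuts after base 3 of each site, so after positions 81, 93, 116.
The NdeI site (CATATG) starts at position 43.
NdeI cuts after base 2 of each site, so after position 44.
Combined cut positions: 44, 81, 93, 116.
Linear molecule, 4 cuts → 5 fragments:
  1–44 → 44 bp
  45–81 → 37 bp
  82–93 → 12 bp
  94–116 → 23 bp
  117–140 → 24 bp
Sorted largest to smallest: 44, 37, 24, 23, 12 bp.

44, 37, 24, 23, 12 bp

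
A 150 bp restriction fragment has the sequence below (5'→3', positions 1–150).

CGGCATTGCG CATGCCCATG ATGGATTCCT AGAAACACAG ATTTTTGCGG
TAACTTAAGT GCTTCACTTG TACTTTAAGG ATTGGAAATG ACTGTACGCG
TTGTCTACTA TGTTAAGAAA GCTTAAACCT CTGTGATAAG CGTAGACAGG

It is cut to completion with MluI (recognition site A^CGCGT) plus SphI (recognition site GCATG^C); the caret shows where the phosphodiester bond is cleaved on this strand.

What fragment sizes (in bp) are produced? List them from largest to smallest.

The MluI site (ACGCGT) starts at position 96.
MluI cuts after the first base of each site, so after position 96.
The SphI site (GCATGC) starts at position 10.
SphI cuts after base 5 of each site (before the last base), so after position 14.
Combined cut positions: 14, 96.
Linear molecule, 2 cuts → 3 fragments:
  1–14 → 14 bp
  15–96 → 82 bp
  97–150 → 54 bp
Sorted largest to smallest: 82, 54, 14 bp.

82, 54, 14 bp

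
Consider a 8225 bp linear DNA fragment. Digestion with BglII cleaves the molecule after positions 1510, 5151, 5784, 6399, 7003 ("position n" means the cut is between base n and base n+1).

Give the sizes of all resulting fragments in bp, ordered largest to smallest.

Linear molecule, 5 cuts → 6 fragments:
  1510 − 0 = 1510 bp
  5151 − 1510 = 3641 bp
  5784 − 5151 = 633 bp
  6399 − 5784 = 615 bp
  7003 − 6399 = 604 bp
  8225 − 7003 = 1222 bp
Sorted largest to smallest: 3641, 1510, 1222, 633, 615, 604 bp.

3641, 1510, 1222, 633, 615, 604 bp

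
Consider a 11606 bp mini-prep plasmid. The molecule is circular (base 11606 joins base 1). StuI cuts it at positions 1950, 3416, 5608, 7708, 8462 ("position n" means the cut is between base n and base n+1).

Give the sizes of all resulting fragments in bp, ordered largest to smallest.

Circular molecule, 5 cuts → 5 fragments:
  3416 − 1950 = 1466 bp
  5608 − 3416 = 2192 bp
  7708 − 5608 = 2100 bp
  8462 − 7708 = 754 bp
  wrap: 11606 − 8462 + 1950 = 5094 bp
Sorted largest to smallest: 5094, 2192, 2100, 1466, 754 bp.

5094, 2192, 2100, 1466, 754 bp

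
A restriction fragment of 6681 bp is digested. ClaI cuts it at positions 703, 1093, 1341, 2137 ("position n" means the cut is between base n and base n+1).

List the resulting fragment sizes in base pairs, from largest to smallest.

Linear molecule, 4 cuts → 5 fragments:
  703 − 0 = 703 bp
  1093 − 703 = 390 bp
  1341 − 1093 = 248 bp
  2137 − 1341 = 796 bp
  6681 − 2137 = 4544 bp
Sorted largest to smallest: 4544, 796, 703, 390, 248 bp.

4544, 796, 703, 390, 248 bp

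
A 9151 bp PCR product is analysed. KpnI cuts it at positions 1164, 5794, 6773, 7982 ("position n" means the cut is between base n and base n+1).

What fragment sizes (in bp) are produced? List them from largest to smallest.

Linear molecule, 4 cuts → 5 fragments:
  1164 − 0 = 1164 bp
  5794 − 1164 = 4630 bp
  6773 − 5794 = 979 bp
  7982 − 6773 = 1209 bp
  9151 − 7982 = 1169 bp
Sorted largest to smallest: 4630, 1209, 1169, 1164, 979 bp.

4630, 1209, 1169, 1164, 979 bp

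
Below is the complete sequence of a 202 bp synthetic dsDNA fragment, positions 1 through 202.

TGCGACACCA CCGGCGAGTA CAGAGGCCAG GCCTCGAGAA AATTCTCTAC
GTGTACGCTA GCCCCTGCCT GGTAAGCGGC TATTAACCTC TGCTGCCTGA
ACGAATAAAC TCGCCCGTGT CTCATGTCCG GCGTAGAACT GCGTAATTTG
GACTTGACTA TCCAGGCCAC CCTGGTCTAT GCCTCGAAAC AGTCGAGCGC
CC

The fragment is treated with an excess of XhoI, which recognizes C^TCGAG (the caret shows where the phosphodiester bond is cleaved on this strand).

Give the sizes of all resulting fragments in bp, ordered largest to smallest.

169, 33 bp

The XhoI site (CTCGAG) starts at position 33.
XhoI cuts after the first base of each site, so after position 33.
Linear molecule, 1 cut → 2 fragments:
  1–33 → 33 bp
  34–202 → 169 bp
Sorted largest to smallest: 169, 33 bp.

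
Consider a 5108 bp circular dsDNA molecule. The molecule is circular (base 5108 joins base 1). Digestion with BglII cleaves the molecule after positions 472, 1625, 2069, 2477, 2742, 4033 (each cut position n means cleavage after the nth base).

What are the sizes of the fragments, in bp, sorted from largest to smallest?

Circular molecule, 6 cuts → 6 fragments:
  1625 − 472 = 1153 bp
  2069 − 1625 = 444 bp
  2477 − 2069 = 408 bp
  2742 − 2477 = 265 bp
  4033 − 2742 = 1291 bp
  wrap: 5108 − 4033 + 472 = 1547 bp
Sorted largest to smallest: 1547, 1291, 1153, 444, 408, 265 bp.

1547, 1291, 1153, 444, 408, 265 bp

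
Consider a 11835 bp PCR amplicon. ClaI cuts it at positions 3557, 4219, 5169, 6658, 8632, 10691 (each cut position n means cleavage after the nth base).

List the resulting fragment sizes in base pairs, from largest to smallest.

3557, 2059, 1974, 1489, 1144, 950, 662 bp

Linear molecule, 6 cuts → 7 fragments:
  3557 − 0 = 3557 bp
  4219 − 3557 = 662 bp
  5169 − 4219 = 950 bp
  6658 − 5169 = 1489 bp
  8632 − 6658 = 1974 bp
  10691 − 8632 = 2059 bp
  11835 − 10691 = 1144 bp
Sorted largest to smallest: 3557, 2059, 1974, 1489, 1144, 950, 662 bp.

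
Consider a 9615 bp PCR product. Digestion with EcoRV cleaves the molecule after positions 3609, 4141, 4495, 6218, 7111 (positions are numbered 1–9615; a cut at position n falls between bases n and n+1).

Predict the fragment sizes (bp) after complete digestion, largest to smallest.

3609, 2504, 1723, 893, 532, 354 bp

Linear molecule, 5 cuts → 6 fragments:
  3609 − 0 = 3609 bp
  4141 − 3609 = 532 bp
  4495 − 4141 = 354 bp
  6218 − 4495 = 1723 bp
  7111 − 6218 = 893 bp
  9615 − 7111 = 2504 bp
Sorted largest to smallest: 3609, 2504, 1723, 893, 532, 354 bp.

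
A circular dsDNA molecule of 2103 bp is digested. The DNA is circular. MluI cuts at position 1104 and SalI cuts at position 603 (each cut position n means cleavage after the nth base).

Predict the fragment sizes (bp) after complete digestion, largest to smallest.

Combined cut positions (sorted): 603, 1104.
Circular molecule, 2 cuts → 2 fragments:
  1104 − 603 = 501 bp
  wrap: 2103 − 1104 + 603 = 1602 bp
Sorted largest to smallest: 1602, 501 bp.

1602, 501 bp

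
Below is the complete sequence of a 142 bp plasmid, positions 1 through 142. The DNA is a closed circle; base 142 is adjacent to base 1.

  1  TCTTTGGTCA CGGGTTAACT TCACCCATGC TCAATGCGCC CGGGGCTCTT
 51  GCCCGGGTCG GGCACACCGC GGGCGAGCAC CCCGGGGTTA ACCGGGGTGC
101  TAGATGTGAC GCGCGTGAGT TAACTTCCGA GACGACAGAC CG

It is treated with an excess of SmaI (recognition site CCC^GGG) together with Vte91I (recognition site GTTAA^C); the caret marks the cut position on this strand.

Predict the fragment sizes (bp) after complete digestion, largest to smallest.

37, 32, 29, 23, 13, 8 bp

SmaI sites (CCCGGG) start at positions 39, 52, 81.
SmaI cuts after base 3 of each site, so after positions 41, 54, 83.
Vte91I sites (GTTAAC) start at positions 14, 87, 119.
Vte91I cuts after base 5 of each site (before the last base), so after positions 18, 91, 123.
Combined cut positions: 18, 41, 54, 83, 91, 123.
Circular molecule, 6 cuts → 6 fragments:
  19–41 → 23 bp
  42–54 → 13 bp
  55–83 → 29 bp
  84–91 → 8 bp
  92–123 → 32 bp
  124–142 then 1–18 → 19 + 18 = 37 bp
Sorted largest to smallest: 37, 32, 29, 23, 13, 8 bp.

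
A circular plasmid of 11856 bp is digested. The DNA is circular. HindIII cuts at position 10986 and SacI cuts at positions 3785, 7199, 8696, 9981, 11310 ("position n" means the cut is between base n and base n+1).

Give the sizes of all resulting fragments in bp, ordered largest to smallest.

Combined cut positions (sorted): 3785, 7199, 8696, 9981, 10986, 11310.
Circular molecule, 6 cuts → 6 fragments:
  7199 − 3785 = 3414 bp
  8696 − 7199 = 1497 bp
  9981 − 8696 = 1285 bp
  10986 − 9981 = 1005 bp
  11310 − 10986 = 324 bp
  wrap: 11856 − 11310 + 3785 = 4331 bp
Sorted largest to smallest: 4331, 3414, 1497, 1285, 1005, 324 bp.

4331, 3414, 1497, 1285, 1005, 324 bp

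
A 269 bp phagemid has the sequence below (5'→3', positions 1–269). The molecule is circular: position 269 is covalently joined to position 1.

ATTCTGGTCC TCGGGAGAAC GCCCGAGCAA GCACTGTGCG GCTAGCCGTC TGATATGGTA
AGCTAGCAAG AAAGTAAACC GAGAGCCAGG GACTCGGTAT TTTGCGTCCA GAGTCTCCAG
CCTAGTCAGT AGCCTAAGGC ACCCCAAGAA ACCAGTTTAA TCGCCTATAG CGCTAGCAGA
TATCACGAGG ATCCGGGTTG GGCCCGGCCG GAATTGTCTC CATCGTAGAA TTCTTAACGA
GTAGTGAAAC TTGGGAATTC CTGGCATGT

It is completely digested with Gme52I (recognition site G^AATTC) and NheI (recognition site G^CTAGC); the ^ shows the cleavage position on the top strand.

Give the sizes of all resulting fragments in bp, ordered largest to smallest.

110, 56, 55, 27, 21 bp

Gme52I sites (GAATTC) start at positions 228, 255.
Gme52I cuts after the first base of each site, so after positions 228, 255.
NheI sites (GCTAGC) start at positions 41, 62, 172.
NheI cuts after the first base of each site, so after positions 41, 62, 172.
Combined cut positions: 41, 62, 172, 228, 255.
Circular molecule, 5 cuts → 5 fragments:
  42–62 → 21 bp
  63–172 → 110 bp
  173–228 → 56 bp
  229–255 → 27 bp
  256–269 then 1–41 → 14 + 41 = 55 bp
Sorted largest to smallest: 110, 56, 55, 27, 21 bp.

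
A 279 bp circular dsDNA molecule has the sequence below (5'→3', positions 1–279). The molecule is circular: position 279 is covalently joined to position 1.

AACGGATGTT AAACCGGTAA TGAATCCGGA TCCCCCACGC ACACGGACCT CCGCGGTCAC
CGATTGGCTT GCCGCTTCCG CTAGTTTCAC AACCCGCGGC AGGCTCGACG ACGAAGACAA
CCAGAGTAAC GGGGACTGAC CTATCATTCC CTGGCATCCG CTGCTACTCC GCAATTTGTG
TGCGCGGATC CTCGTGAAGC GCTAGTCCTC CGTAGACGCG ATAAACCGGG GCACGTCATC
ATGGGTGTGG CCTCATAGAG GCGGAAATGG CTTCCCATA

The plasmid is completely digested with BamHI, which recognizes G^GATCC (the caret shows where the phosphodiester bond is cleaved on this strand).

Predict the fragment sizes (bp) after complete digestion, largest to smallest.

158, 121 bp

BamHI sites (GGATCC) start at positions 28, 186.
BamHI cuts after the first base of each site, so after positions 28, 186.
Circular molecule, 2 cuts → 2 fragments:
  29–186 → 158 bp
  187–279 then 1–28 → 93 + 28 = 121 bp
Sorted largest to smallest: 158, 121 bp.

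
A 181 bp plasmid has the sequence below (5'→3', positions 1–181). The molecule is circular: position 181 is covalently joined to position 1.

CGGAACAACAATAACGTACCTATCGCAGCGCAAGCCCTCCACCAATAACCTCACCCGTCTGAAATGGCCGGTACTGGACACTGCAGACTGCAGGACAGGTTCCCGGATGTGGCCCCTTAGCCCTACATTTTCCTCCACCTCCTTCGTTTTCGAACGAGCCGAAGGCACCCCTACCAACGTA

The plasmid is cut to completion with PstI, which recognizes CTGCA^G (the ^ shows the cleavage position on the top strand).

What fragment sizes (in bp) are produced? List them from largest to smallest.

174, 7 bp

PstI sites (CTGCAG) start at positions 81, 88.
PstI cuts after base 5 of each site (before the last base), so after positions 85, 92.
Circular molecule, 2 cuts → 2 fragments:
  86–92 → 7 bp
  93–181 then 1–85 → 89 + 85 = 174 bp
Sorted largest to smallest: 174, 7 bp.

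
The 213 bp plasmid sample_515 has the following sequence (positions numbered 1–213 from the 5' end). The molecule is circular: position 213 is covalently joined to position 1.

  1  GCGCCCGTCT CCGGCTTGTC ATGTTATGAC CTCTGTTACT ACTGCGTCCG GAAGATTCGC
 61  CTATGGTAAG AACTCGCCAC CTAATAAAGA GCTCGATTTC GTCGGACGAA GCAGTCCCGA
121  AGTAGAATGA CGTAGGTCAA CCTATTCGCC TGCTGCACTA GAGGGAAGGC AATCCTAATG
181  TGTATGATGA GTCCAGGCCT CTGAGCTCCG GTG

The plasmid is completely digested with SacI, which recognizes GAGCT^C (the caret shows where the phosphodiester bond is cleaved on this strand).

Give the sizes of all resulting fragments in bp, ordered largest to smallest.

SacI sites (GAGCTC) start at positions 89, 203.
SacI cuts after base 5 of each site (before the last base), so after positions 93, 207.
Circular molecule, 2 cuts → 2 fragments:
  94–207 → 114 bp
  208–213 then 1–93 → 6 + 93 = 99 bp
Sorted largest to smallest: 114, 99 bp.

114, 99 bp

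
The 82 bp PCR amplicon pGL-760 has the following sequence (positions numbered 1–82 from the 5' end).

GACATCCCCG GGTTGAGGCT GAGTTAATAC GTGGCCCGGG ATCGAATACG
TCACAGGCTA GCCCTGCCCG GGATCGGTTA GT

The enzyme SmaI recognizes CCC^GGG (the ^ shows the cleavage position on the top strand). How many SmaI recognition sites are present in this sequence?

3

CCCGGG occurs starting at positions 7, 35, 67.
SmaI cuts at 3 sites.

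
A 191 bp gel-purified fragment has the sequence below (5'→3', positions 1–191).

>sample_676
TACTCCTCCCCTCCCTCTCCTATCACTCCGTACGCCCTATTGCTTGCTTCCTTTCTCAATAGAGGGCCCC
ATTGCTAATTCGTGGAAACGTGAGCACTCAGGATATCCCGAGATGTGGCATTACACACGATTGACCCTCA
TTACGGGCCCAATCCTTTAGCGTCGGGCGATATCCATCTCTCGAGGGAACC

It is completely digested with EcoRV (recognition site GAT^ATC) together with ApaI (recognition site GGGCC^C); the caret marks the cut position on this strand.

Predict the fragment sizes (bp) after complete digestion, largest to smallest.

68, 45, 36, 22, 20 bp

EcoRV sites (GATATC) start at positions 102, 169.
EcoRV cuts after base 3 of each site, so after positions 104, 171.
ApaI sites (GGGCCC) start at positions 64, 145.
ApaI cuts after base 5 of each site (before the last base), so after positions 68, 149.
Combined cut positions: 68, 104, 149, 171.
Linear molecule, 4 cuts → 5 fragments:
  1–68 → 68 bp
  69–104 → 36 bp
  105–149 → 45 bp
  150–171 → 22 bp
  172–191 → 20 bp
Sorted largest to smallest: 68, 45, 36, 22, 20 bp.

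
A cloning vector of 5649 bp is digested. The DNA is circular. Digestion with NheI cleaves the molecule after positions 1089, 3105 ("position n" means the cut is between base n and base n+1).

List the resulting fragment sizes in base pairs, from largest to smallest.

3633, 2016 bp

Circular molecule, 2 cuts → 2 fragments:
  3105 − 1089 = 2016 bp
  wrap: 5649 − 3105 + 1089 = 3633 bp
Sorted largest to smallest: 3633, 2016 bp.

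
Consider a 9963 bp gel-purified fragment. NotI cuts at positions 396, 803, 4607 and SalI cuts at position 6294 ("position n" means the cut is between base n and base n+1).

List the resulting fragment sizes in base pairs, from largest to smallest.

3804, 3669, 1687, 407, 396 bp

Combined cut positions (sorted): 396, 803, 4607, 6294.
Linear molecule, 4 cuts → 5 fragments:
  396 − 0 = 396 bp
  803 − 396 = 407 bp
  4607 − 803 = 3804 bp
  6294 − 4607 = 1687 bp
  9963 − 6294 = 3669 bp
Sorted largest to smallest: 3804, 3669, 1687, 407, 396 bp.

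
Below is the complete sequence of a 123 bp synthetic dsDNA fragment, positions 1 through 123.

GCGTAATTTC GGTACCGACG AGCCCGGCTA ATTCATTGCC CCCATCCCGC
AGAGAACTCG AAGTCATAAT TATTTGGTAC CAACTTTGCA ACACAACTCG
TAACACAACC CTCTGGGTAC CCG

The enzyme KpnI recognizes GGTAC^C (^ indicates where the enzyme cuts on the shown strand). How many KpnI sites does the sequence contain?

3

GGTACC occurs starting at positions 11, 76, 116.
KpnI cuts at 3 sites.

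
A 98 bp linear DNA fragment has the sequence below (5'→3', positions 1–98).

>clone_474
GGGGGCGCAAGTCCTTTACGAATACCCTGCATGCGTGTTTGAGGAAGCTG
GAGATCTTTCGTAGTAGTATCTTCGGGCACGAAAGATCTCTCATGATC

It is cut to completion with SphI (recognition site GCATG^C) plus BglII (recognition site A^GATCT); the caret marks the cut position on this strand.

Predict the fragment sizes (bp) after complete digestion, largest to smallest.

33, 32, 19, 14 bp

The SphI site (GCATGC) starts at position 29.
SphI cuts after base 5 of each site (before the last base), so after position 33.
BglII sites (AGATCT) start at positions 52, 84.
BglII cuts after the first base of each site, so after positions 52, 84.
Combined cut positions: 33, 52, 84.
Linear molecule, 3 cuts → 4 fragments:
  1–33 → 33 bp
  34–52 → 19 bp
  53–84 → 32 bp
  85–98 → 14 bp
Sorted largest to smallest: 33, 32, 19, 14 bp.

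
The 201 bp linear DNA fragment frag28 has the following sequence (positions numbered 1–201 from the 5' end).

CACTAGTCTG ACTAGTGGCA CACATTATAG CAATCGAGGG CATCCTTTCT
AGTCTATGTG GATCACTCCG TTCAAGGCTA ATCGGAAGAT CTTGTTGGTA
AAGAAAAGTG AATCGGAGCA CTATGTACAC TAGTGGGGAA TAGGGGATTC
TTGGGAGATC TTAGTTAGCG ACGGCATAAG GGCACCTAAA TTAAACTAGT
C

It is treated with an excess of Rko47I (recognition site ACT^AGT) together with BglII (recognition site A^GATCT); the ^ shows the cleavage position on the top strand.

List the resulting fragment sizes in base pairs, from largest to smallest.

74, 44, 41, 25, 9, 4, 4 bp

Rko47I sites (ACTAGT) start at positions 2, 11, 129, 195.
Rko47I cuts after base 3 of each site, so after positions 4, 13, 131, 197.
BglII sites (AGATCT) start at positions 87, 156.
BglII cuts after the first base of each site, so after positions 87, 156.
Combined cut positions: 4, 13, 87, 131, 156, 197.
Linear molecule, 6 cuts → 7 fragments:
  1–4 → 4 bp
  5–13 → 9 bp
  14–87 → 74 bp
  88–131 → 44 bp
  132–156 → 25 bp
  157–197 → 41 bp
  198–201 → 4 bp
Sorted largest to smallest: 74, 44, 41, 25, 9, 4, 4 bp.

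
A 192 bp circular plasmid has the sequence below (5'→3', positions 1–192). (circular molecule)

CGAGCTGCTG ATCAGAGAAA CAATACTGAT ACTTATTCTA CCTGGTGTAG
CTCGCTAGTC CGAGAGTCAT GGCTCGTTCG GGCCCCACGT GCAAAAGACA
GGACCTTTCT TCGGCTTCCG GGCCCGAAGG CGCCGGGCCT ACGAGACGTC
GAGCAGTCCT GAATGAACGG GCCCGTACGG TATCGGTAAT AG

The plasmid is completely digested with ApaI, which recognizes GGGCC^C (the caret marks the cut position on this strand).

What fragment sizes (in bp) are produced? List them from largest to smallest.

ApaI sites (GGGCCC) start at positions 80, 120, 169.
ApaI cuts after base 5 of each site (before the last base), so after positions 84, 124, 173.
Circular molecule, 3 cuts → 3 fragments:
  85–124 → 40 bp
  125–173 → 49 bp
  174–192 then 1–84 → 19 + 84 = 103 bp
Sorted largest to smallest: 103, 49, 40 bp.

103, 49, 40 bp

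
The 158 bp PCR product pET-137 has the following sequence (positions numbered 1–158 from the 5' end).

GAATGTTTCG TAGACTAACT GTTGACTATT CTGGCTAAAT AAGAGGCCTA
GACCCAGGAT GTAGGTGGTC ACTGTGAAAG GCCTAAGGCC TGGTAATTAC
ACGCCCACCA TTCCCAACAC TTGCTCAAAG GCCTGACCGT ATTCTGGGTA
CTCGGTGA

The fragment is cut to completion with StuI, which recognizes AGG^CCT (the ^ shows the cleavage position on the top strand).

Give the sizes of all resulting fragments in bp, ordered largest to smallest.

StuI sites (AGGCCT) start at positions 44, 79, 86, 129.
StuI cuts after base 3 of each site, so after positions 46, 81, 88, 131.
Linear molecule, 4 cuts → 5 fragments:
  1–46 → 46 bp
  47–81 → 35 bp
  82–88 → 7 bp
  89–131 → 43 bp
  132–158 → 27 bp
Sorted largest to smallest: 46, 43, 35, 27, 7 bp.

46, 43, 35, 27, 7 bp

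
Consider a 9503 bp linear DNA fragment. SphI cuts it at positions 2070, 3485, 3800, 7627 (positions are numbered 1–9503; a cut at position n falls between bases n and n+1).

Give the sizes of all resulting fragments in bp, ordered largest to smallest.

3827, 2070, 1876, 1415, 315 bp

Linear molecule, 4 cuts → 5 fragments:
  2070 − 0 = 2070 bp
  3485 − 2070 = 1415 bp
  3800 − 3485 = 315 bp
  7627 − 3800 = 3827 bp
  9503 − 7627 = 1876 bp
Sorted largest to smallest: 3827, 2070, 1876, 1415, 315 bp.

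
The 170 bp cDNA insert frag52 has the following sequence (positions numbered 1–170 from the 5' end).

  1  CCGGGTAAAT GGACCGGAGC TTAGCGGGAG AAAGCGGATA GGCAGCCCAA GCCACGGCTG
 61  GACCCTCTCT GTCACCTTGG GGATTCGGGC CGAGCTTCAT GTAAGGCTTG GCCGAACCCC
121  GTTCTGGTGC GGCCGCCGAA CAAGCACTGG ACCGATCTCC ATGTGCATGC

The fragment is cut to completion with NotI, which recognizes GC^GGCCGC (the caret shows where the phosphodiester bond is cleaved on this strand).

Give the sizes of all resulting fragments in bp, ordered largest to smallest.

130, 40 bp

The NotI site (GCGGCCGC) starts at position 129.
NotI cuts after base 2 of each site, so after position 130.
Linear molecule, 1 cut → 2 fragments:
  1–130 → 130 bp
  131–170 → 40 bp
Sorted largest to smallest: 130, 40 bp.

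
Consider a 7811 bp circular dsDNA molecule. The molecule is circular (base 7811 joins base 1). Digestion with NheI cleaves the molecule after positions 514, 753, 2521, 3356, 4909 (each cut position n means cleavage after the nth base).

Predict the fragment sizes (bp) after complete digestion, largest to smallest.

Circular molecule, 5 cuts → 5 fragments:
  753 − 514 = 239 bp
  2521 − 753 = 1768 bp
  3356 − 2521 = 835 bp
  4909 − 3356 = 1553 bp
  wrap: 7811 − 4909 + 514 = 3416 bp
Sorted largest to smallest: 3416, 1768, 1553, 835, 239 bp.

3416, 1768, 1553, 835, 239 bp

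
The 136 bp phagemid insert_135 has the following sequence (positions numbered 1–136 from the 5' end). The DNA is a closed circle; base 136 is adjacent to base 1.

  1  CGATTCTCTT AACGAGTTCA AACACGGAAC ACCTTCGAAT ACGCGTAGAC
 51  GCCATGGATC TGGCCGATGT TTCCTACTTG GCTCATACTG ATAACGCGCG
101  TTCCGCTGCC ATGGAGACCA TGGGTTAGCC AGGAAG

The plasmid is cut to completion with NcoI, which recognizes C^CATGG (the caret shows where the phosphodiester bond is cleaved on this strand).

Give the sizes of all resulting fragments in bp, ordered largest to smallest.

70, 57, 9 bp

NcoI sites (CCATGG) start at positions 52, 109, 118.
NcoI cuts after the first base of each site, so after positions 52, 109, 118.
Circular molecule, 3 cuts → 3 fragments:
  53–109 → 57 bp
  110–118 → 9 bp
  119–136 then 1–52 → 18 + 52 = 70 bp
Sorted largest to smallest: 70, 57, 9 bp.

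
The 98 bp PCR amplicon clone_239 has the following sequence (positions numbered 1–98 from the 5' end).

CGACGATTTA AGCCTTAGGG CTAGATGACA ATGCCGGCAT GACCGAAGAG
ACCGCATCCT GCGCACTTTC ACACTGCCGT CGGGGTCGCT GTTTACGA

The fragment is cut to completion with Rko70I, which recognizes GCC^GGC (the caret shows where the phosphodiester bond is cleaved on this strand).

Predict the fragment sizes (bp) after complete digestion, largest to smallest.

The Rko70I site (GCCGGC) starts at position 33.
Rko70I cuts after base 3 of each site, so after position 35.
Linear molecule, 1 cut → 2 fragments:
  1–35 → 35 bp
  36–98 → 63 bp
Sorted largest to smallest: 63, 35 bp.

63, 35 bp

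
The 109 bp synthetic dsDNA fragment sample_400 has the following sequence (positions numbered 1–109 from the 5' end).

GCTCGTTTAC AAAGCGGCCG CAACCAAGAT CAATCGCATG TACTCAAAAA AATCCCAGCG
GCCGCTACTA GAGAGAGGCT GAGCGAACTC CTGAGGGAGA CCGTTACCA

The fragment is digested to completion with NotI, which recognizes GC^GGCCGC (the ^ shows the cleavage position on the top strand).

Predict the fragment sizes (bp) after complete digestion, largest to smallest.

50, 44, 15 bp

NotI sites (GCGGCCGC) start at positions 14, 58.
NotI cuts after base 2 of each site, so after positions 15, 59.
Linear molecule, 2 cuts → 3 fragments:
  1–15 → 15 bp
  16–59 → 44 bp
  60–109 → 50 bp
Sorted largest to smallest: 50, 44, 15 bp.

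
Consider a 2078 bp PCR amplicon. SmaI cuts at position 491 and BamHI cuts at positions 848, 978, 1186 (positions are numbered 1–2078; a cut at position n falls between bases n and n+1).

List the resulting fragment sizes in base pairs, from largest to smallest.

Combined cut positions (sorted): 491, 848, 978, 1186.
Linear molecule, 4 cuts → 5 fragments:
  491 − 0 = 491 bp
  848 − 491 = 357 bp
  978 − 848 = 130 bp
  1186 − 978 = 208 bp
  2078 − 1186 = 892 bp
Sorted largest to smallest: 892, 491, 357, 208, 130 bp.

892, 491, 357, 208, 130 bp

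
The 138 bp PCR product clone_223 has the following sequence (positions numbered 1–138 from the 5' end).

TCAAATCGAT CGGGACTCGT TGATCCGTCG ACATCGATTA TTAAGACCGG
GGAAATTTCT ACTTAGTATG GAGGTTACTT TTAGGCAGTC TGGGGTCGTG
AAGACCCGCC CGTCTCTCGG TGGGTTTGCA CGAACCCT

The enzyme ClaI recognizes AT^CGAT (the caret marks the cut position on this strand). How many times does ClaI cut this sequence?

ATCGAT occurs starting at positions 5, 33.
ClaI cuts at 2 sites.

2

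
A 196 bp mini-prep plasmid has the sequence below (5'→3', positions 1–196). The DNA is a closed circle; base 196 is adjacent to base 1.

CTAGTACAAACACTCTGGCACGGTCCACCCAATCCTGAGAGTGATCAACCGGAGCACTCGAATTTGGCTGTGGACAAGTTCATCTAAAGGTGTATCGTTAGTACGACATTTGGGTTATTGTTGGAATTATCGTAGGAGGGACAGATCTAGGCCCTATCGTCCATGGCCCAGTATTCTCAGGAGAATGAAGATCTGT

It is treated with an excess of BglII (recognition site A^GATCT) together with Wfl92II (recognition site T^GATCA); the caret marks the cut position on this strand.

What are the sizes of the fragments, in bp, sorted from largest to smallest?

BglII sites (AGATCT) start at positions 143, 189.
BglII cuts after the first base of each site, so after positions 143, 189.
The Wfl92II site (TGATCA) starts at position 42.
Wfl92II cuts after the first base of each site, so after position 42.
Combined cut positions: 42, 143, 189.
Circular molecule, 3 cuts → 3 fragments:
  43–143 → 101 bp
  144–189 → 46 bp
  190–196 then 1–42 → 7 + 42 = 49 bp
Sorted largest to smallest: 101, 49, 46 bp.

101, 49, 46 bp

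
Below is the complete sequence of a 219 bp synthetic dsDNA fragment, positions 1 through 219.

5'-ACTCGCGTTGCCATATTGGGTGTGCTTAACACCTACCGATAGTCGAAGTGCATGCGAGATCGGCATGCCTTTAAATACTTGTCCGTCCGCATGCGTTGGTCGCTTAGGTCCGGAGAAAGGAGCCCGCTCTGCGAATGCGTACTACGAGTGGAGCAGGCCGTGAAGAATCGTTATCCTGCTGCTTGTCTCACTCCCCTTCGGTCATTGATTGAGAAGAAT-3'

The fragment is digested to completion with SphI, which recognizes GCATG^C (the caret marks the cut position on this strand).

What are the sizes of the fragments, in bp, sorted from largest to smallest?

SphI sites (GCATGC) start at positions 50, 63, 89.
SphI cuts after base 5 of each site (before the last base), so after positions 54, 67, 93.
Linear molecule, 3 cuts → 4 fragments:
  1–54 → 54 bp
  55–67 → 13 bp
  68–93 → 26 bp
  94–219 → 126 bp
Sorted largest to smallest: 126, 54, 26, 13 bp.

126, 54, 26, 13 bp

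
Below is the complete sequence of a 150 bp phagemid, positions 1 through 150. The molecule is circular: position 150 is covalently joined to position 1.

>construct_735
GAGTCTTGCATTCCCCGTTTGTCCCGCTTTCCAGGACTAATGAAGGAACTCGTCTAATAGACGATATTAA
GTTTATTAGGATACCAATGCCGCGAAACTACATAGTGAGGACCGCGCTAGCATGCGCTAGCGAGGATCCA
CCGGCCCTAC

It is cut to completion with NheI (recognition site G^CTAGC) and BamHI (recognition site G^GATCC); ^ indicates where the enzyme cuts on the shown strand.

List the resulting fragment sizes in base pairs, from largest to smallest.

NheI sites (GCTAGC) start at positions 116, 126.
NheI cuts after the first base of each site, so after positions 116, 126.
The BamHI site (GGATCC) starts at position 134.
BamHI cuts after the first base of each site, so after position 134.
Combined cut positions: 116, 126, 134.
Circular molecule, 3 cuts → 3 fragments:
  117–126 → 10 bp
  127–134 → 8 bp
  135–150 then 1–116 → 16 + 116 = 132 bp
Sorted largest to smallest: 132, 10, 8 bp.

132, 10, 8 bp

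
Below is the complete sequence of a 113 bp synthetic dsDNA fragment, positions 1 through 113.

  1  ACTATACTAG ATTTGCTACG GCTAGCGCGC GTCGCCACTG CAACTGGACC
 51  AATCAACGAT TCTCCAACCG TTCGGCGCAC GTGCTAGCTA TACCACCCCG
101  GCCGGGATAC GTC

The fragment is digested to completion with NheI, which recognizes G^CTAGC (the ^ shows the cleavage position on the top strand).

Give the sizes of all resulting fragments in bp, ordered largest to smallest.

62, 30, 21 bp

NheI sites (GCTAGC) start at positions 21, 83.
NheI cuts after the first base of each site, so after positions 21, 83.
Linear molecule, 2 cuts → 3 fragments:
  1–21 → 21 bp
  22–83 → 62 bp
  84–113 → 30 bp
Sorted largest to smallest: 62, 30, 21 bp.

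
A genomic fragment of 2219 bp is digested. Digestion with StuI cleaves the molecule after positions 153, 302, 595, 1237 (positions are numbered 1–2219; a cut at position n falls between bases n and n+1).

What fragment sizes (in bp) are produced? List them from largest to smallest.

Linear molecule, 4 cuts → 5 fragments:
  153 − 0 = 153 bp
  302 − 153 = 149 bp
  595 − 302 = 293 bp
  1237 − 595 = 642 bp
  2219 − 1237 = 982 bp
Sorted largest to smallest: 982, 642, 293, 153, 149 bp.

982, 642, 293, 153, 149 bp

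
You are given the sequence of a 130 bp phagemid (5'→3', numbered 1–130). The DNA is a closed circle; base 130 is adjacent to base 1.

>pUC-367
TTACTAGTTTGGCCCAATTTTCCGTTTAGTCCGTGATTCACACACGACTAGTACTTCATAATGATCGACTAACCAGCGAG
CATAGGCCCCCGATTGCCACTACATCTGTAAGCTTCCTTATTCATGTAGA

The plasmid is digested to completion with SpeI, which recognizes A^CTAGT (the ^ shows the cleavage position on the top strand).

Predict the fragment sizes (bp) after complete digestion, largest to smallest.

86, 44 bp

SpeI sites (ACTAGT) start at positions 3, 47.
SpeI cuts after the first base of each site, so after positions 3, 47.
Circular molecule, 2 cuts → 2 fragments:
  4–47 → 44 bp
  48–130 then 1–3 → 83 + 3 = 86 bp
Sorted largest to smallest: 86, 44 bp.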